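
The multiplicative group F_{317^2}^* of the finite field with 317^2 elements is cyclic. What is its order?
|F_{317^2}^*| = 100488

F_{317^2} has 317^2 = 100489 elements; its multiplicative group consists of all nonzero elements, so |F_{317^2}^*| = 100489 - 1 = 100488. (It is cyclic since any finite subgroup of the multiplicative group of a field is cyclic.)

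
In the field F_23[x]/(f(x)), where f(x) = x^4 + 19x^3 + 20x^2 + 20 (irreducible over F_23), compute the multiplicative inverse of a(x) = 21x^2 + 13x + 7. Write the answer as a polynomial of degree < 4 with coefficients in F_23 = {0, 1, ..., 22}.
a(x)^(-1) ≡ 22x^3 + x + 22 (mod f(x))

Since f is irreducible over F_23, F_23[x]/(f) is a field and a(x) ≠ 0 has an inverse. Apply the extended Euclidean algorithm to f(x) and a(x) in F_23[x]: f(x) = (11x^2 + 16x + 6)·a(x) + (17x + 1);  a(x) = (8x + 3)·(17x + 1) + (4). The last nonzero remainder is the constant 4 = gcd(f, a) in F_23. Back-substituting through the division chain expresses 4 = s(x)·a(x) + t(x)·f(x) with s(x) ≡ 19x^3 + 4x + 19 (mod f), so (19x^3 + 4x + 19)·a(x) ≡ 4 (mod f). Multiplying by 4^(-1) ≡ 6 in F_23 gives a(x)^(-1) ≡ 6·(19x^3 + 4x + 19) ≡ 22x^3 + x + 22 (mod f). Check: (21x^2 + 13x + 7)·(22x^3 + x + 22) = 2x^5 + 10x^4 + 14x^3 + 15x^2 + 17x + 16 ≡ 1 (mod x^4 + 19x^3 + 20x^2 + 20).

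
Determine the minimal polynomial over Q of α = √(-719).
m_α(x) = x^2 + 719

α satisfies α^2 + 719 = 0, so x^2 + 719 annihilates α. Since d = -719 is squarefree and ≠ 1, it is not a perfect square in Q, so x^2 + 719 has no rational root and is therefore irreducible over Q (a degree-2 polynomial over a field is irreducible iff it has no root). Hence m_α(x) = x^2 + 719.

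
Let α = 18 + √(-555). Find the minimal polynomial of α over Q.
m_α(x) = x^2 - 36x + 879

From α - 18 = √(-555), squaring gives (α - 18)^2 = -555, i.e. α^2 - 36α + 324 = -555, so α^2 - 36α + 879 = 0. The discriminant of x^2 - 36x + 879 is (-36)^2 - 4·(879) = 1296 - 3516 = -2220, and 4·(-555) is not a perfect square in Q since -555 is squarefree and ≠ 1. Hence x^2 - 36x + 879 is irreducible over Q and is the minimal polynomial of α.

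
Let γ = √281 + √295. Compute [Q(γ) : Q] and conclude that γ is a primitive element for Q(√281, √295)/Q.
[Q(γ) : Q] = 4 (equivalently, Q(γ) = Q(√281, √295))

Obviously Q(γ) ⊆ Q(√281, √295), and [Q(√281, √295):Q] = 4 (since 281, 295 are distinct squarefree integers > 1 with 82895 not a perfect square). To show equality we compute the minimal polynomial of γ. From γ = √281 + √295: γ^2 = 281 + 2√(82895) + 295 = 576 + 2√(82895), so γ^2 - 576 = 2√(82895); squaring, (γ^2 - 576)^2 = 4·82895, i.e. γ^4 - 1152γ^2 + 331776 - 331580 = 0, i.e. γ^4 - 1152γ^2 + 196 = 0. So γ is a root of x^4 - 1152x^2 + 196. This polynomial is irreducible over Q: it has no rational root (each ±√281 ± √295 is irrational), and any factorization into two quadratics over Q would force √(82895) ∈ Q (pairing opposite roots) or √281, √295 ∈ Q (other pairings), all impossible. Hence [Q(γ):Q] = 4 = [Q(√281, √295):Q], so Q(γ) = Q(√281, √295).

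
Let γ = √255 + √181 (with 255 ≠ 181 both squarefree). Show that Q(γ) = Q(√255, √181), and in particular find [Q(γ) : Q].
[Q(γ) : Q] = 4 (equivalently, Q(γ) = Q(√255, √181))

Obviously Q(γ) ⊆ Q(√255, √181), and [Q(√255, √181):Q] = 4 (since 255, 181 are distinct squarefree integers > 1 with 46155 not a perfect square). To show equality we compute the minimal polynomial of γ. From γ = √255 + √181: γ^2 = 255 + 2√(46155) + 181 = 436 + 2√(46155), so γ^2 - 436 = 2√(46155); squaring, (γ^2 - 436)^2 = 4·46155, i.e. γ^4 - 872γ^2 + 190096 - 184620 = 0, i.e. γ^4 - 872γ^2 + 5476 = 0. So γ is a root of x^4 - 872x^2 + 5476. This polynomial is irreducible over Q: it has no rational root (each ±√255 ± √181 is irrational), and any factorization into two quadratics over Q would force √(46155) ∈ Q (pairing opposite roots) or √255, √181 ∈ Q (other pairings), all impossible. Hence [Q(γ):Q] = 4 = [Q(√255, √181):Q], so Q(γ) = Q(√255, √181).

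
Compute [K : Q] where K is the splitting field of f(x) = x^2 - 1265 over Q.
[K : Q] = 2

f(x) = x^2 - 1265 factors as (x - √1265)(x + √1265). The splitting field is K = Q(√1265). Since 1265 is squarefree and > 1, it is not a perfect square, so x^2 - 1265 is irreducible over Q and [Q(√1265) : Q] = 2. Hence [K : Q] = 2.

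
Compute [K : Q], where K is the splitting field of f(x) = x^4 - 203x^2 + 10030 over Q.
[K : Q] = 4

Solving the quadratic in x^2: x^2 = (203 ± √(203^2 - 4·10030))/2 = (203 ± √1089)/2 = (203 ± 33)/2, giving x^2 = 118 or x^2 = 85. So f(x) = (x^2 - 118)(x^2 - 85) and the roots of f are ±√118, ±√85. Hence the splitting field is K = Q(√118, √85). Since 118 and 85 are distinct squarefree integers > 1, their product 10030 is not a perfect square, so √85 ∉ Q(√118). By the tower law [K:Q] = [Q(√118,√85):Q(√118)] · [Q(√118):Q] = 2 · 2 = 4.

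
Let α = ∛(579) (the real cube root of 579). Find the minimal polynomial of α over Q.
m_α(x) = x^3 - 579

α satisfies α^3 = 579, so x^3 - 579 annihilates α. By the rational root test, a rational root p/q (in lowest terms) of x^3 - 579 would satisfy p^3 = 579 q^3, forcing q = 1 and p^3 = 579; but 579 is not a perfect cube, contradiction. A monic cubic over Q with no rational root is irreducible (any nontrivial factorization would include a linear factor). Hence x^3 - 579 is the minimal polynomial of α, and in particular [Q(α):Q] = 3.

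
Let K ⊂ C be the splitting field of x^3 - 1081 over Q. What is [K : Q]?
[K : Q] = 6

The roots of x^3 - 1081 are ∛1081, ω∛1081, ω^2∛1081 where ω = e^(2πi/3) is a primitive cube root of unity, so K = Q(∛1081, ω). Now [Q(∛1081):Q] = 3 (since 1081 is not a perfect cube, x^3 - 1081 is irreducible) and [Q(ω):Q] = 2. Both 2 and 3 divide [K:Q], and [K:Q] ≤ 3·2 = 6, so [K:Q] = 6. (Equivalently: Q(∛1081) ⊂ R but ω ∉ R, so [K : Q(∛1081)] = 2.)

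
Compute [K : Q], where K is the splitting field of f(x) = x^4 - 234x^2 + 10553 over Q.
[K : Q] = 4

Solving the quadratic in x^2: x^2 = (234 ± √(234^2 - 4·10553))/2 = (234 ± √12544)/2 = (234 ± 112)/2, giving x^2 = 173 or x^2 = 61. So f(x) = (x^2 - 173)(x^2 - 61) and the roots of f are ±√173, ±√61. Hence the splitting field is K = Q(√173, √61). Since 173 and 61 are distinct squarefree integers > 1, their product 10553 is not a perfect square, so √61 ∉ Q(√173). By the tower law [K:Q] = [Q(√173,√61):Q(√173)] · [Q(√173):Q] = 2 · 2 = 4.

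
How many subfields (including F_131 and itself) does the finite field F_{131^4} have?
F_{131^4} has 3 subfields

The subfields of F_{p^n} are exactly the fields F_{p^d} for d | n (each is the fixed field of the unique index-d subgroup of Gal(F_{p^n}/F_p) ≅ Z/nZ). The divisors of n = 4 are {1, 2, 4}, giving 3 subfields: F_{131^1}, F_{131^2}, F_{131^4}.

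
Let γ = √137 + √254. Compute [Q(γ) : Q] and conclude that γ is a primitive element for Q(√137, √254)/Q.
[Q(γ) : Q] = 4 (equivalently, Q(γ) = Q(√137, √254))

Obviously Q(γ) ⊆ Q(√137, √254), and [Q(√137, √254):Q] = 4 (since 137, 254 are distinct squarefree integers > 1 with 34798 not a perfect square). To show equality we compute the minimal polynomial of γ. From γ = √137 + √254: γ^2 = 137 + 2√(34798) + 254 = 391 + 2√(34798), so γ^2 - 391 = 2√(34798); squaring, (γ^2 - 391)^2 = 4·34798, i.e. γ^4 - 782γ^2 + 152881 - 139192 = 0, i.e. γ^4 - 782γ^2 + 13689 = 0. So γ is a root of x^4 - 782x^2 + 13689. This polynomial is irreducible over Q: it has no rational root (each ±√137 ± √254 is irrational), and any factorization into two quadratics over Q would force √(34798) ∈ Q (pairing opposite roots) or √137, √254 ∈ Q (other pairings), all impossible. Hence [Q(γ):Q] = 4 = [Q(√137, √254):Q], so Q(γ) = Q(√137, √254).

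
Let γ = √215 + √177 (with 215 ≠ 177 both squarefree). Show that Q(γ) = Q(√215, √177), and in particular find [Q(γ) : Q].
[Q(γ) : Q] = 4 (equivalently, Q(γ) = Q(√215, √177))

Obviously Q(γ) ⊆ Q(√215, √177), and [Q(√215, √177):Q] = 4 (since 215, 177 are distinct squarefree integers > 1 with 38055 not a perfect square). To show equality we compute the minimal polynomial of γ. From γ = √215 + √177: γ^2 = 215 + 2√(38055) + 177 = 392 + 2√(38055), so γ^2 - 392 = 2√(38055); squaring, (γ^2 - 392)^2 = 4·38055, i.e. γ^4 - 784γ^2 + 153664 - 152220 = 0, i.e. γ^4 - 784γ^2 + 1444 = 0. So γ is a root of x^4 - 784x^2 + 1444. This polynomial is irreducible over Q: it has no rational root (each ±√215 ± √177 is irrational), and any factorization into two quadratics over Q would force √(38055) ∈ Q (pairing opposite roots) or √215, √177 ∈ Q (other pairings), all impossible. Hence [Q(γ):Q] = 4 = [Q(√215, √177):Q], so Q(γ) = Q(√215, √177).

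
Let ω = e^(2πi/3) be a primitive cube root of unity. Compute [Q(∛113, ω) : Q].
[Q(∛113, ω) : Q] = 6

[Q(∛113):Q] = 3 (min poly x^3 - 113, irreducible since 113 is not a perfect cube). [Q(ω):Q] = 2 (min poly x^2 + x + 1). Since Q(∛113) ⊂ R and ω ∉ R, we have ω ∉ Q(∛113), so x^2 + x + 1 remains irreducible over Q(∛113) and [Q(∛113, ω) : Q(∛113)] = 2. By the tower law, [Q(∛113, ω) : Q] = 3 · 2 = 6. (In fact Q(∛113, ω) is the splitting field of x^3 - 113 over Q.)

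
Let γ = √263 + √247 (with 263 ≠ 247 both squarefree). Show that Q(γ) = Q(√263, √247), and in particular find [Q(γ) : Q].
[Q(γ) : Q] = 4 (equivalently, Q(γ) = Q(√263, √247))

Obviously Q(γ) ⊆ Q(√263, √247), and [Q(√263, √247):Q] = 4 (since 263, 247 are distinct squarefree integers > 1 with 64961 not a perfect square). To show equality we compute the minimal polynomial of γ. From γ = √263 + √247: γ^2 = 263 + 2√(64961) + 247 = 510 + 2√(64961), so γ^2 - 510 = 2√(64961); squaring, (γ^2 - 510)^2 = 4·64961, i.e. γ^4 - 1020γ^2 + 260100 - 259844 = 0, i.e. γ^4 - 1020γ^2 + 256 = 0. So γ is a root of x^4 - 1020x^2 + 256. This polynomial is irreducible over Q: it has no rational root (each ±√263 ± √247 is irrational), and any factorization into two quadratics over Q would force √(64961) ∈ Q (pairing opposite roots) or √263, √247 ∈ Q (other pairings), all impossible. Hence [Q(γ):Q] = 4 = [Q(√263, √247):Q], so Q(γ) = Q(√263, √247).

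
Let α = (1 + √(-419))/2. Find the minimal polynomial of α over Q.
m_α(x) = x^2 - x + 105

From 2α - 1 = √(-419), squaring gives (2α - 1)^2 = -419, i.e. 4α^2 - 4α + 1 = -419, so α^2 - α + (1 + 419)/4 = 0. Since -419 ≡ 1 (mod 4), (1 + 419)/4 = 105 ∈ Z. The polynomial x^2 - x + 105 has discriminant 1 - 4·(105) = -419, which is not a perfect square in Q (d = -419 is squarefree and ≠ 1), so x^2 - x + 105 is irreducible over Q. It is the minimal polynomial of α.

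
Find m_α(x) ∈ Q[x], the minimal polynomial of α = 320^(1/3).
m_α(x) = x^3 - 320

α satisfies α^3 = 320, so x^3 - 320 annihilates α. By the rational root test, a rational root p/q (in lowest terms) of x^3 - 320 would satisfy p^3 = 320 q^3, forcing q = 1 and p^3 = 320; but 320 is not a perfect cube, contradiction. A monic cubic over Q with no rational root is irreducible (any nontrivial factorization would include a linear factor). Hence x^3 - 320 is the minimal polynomial of α, and in particular [Q(α):Q] = 3.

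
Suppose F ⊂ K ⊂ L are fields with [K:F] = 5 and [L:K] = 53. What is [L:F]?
[L:F] = 265

The tower law says that for any tower of field extensions F ⊂ K ⊂ L with finite degrees, [L:F] = [L:K] · [K:F]. Here this gives [L:F] = 53 · 5 = 265.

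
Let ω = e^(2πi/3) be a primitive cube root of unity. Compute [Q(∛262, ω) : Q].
[Q(∛262, ω) : Q] = 6

[Q(∛262):Q] = 3 (min poly x^3 - 262, irreducible since 262 is not a perfect cube). [Q(ω):Q] = 2 (min poly x^2 + x + 1). Since Q(∛262) ⊂ R and ω ∉ R, we have ω ∉ Q(∛262), so x^2 + x + 1 remains irreducible over Q(∛262) and [Q(∛262, ω) : Q(∛262)] = 2. By the tower law, [Q(∛262, ω) : Q] = 3 · 2 = 6. (In fact Q(∛262, ω) is the splitting field of x^3 - 262 over Q.)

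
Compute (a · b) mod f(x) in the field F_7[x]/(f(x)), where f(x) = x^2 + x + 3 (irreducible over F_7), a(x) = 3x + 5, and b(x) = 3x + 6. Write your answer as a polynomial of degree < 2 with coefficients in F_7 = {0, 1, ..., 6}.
a · b ≡ 3x + 3 (mod f(x))

Multiply in F_7[x]: a(x)·b(x) = (3x + 5)·(3x + 6) = 2x^2 + 5x + 2. This has degree ≥ 2, so divide by f(x) over F_7: 2x^2 + 5x + 2 = (2)·(x^2 + x + 3) + (3x + 3). Hence a·b ≡ 3x + 3 (mod f). (F_7[x]/(f) is a field with 7^2 = 49 elements since f is irreducible of degree 2.)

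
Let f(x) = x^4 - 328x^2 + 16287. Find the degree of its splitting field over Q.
[K : Q] = 4

Solving the quadratic in x^2: x^2 = (328 ± √(328^2 - 4·16287))/2 = (328 ± √42436)/2 = (328 ± 206)/2, giving x^2 = 61 or x^2 = 267. So f(x) = (x^2 - 61)(x^2 - 267) and the roots of f are ±√61, ±√267. Hence the splitting field is K = Q(√61, √267). Since 61 and 267 are distinct squarefree integers > 1, their product 16287 is not a perfect square, so √267 ∉ Q(√61). By the tower law [K:Q] = [Q(√61,√267):Q(√61)] · [Q(√61):Q] = 2 · 2 = 4.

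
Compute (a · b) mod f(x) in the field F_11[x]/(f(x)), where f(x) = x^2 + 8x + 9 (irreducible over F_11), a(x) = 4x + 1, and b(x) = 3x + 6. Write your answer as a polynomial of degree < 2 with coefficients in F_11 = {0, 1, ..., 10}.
a · b ≡ 8x + 8 (mod f(x))

Multiply in F_11[x]: a(x)·b(x) = (4x + 1)·(3x + 6) = x^2 + 5x + 6. This has degree ≥ 2, so divide by f(x) over F_11: x^2 + 5x + 6 = (1)·(x^2 + 8x + 9) + (8x + 8). Hence a·b ≡ 8x + 8 (mod f). (F_11[x]/(f) is a field with 11^2 = 121 elements since f is irreducible of degree 2.)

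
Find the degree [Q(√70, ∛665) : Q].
[Q(√70, ∛665) : Q] = 6

Let L = Q(√70, ∛665). Since Q(√70) ⊂ L and [Q(√70):Q] = 2, the tower law gives 2 | [L:Q]. Likewise Q(∛665) ⊂ L with [Q(∛665):Q] = 3 (because 665 is not a perfect cube), so 3 | [L:Q]. As gcd(2,3) = 1, [L:Q] is divisible by 6. Conversely L is generated over Q by √70 and ∛665, so [L:Q] ≤ 2·3 = 6. Therefore [Q(√70, ∛665) : Q] = 6.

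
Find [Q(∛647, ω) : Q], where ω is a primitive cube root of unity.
[Q(∛647, ω) : Q] = 6

[Q(∛647):Q] = 3 (min poly x^3 - 647, irreducible since 647 is not a perfect cube). [Q(ω):Q] = 2 (min poly x^2 + x + 1). Since Q(∛647) ⊂ R and ω ∉ R, we have ω ∉ Q(∛647), so x^2 + x + 1 remains irreducible over Q(∛647) and [Q(∛647, ω) : Q(∛647)] = 2. By the tower law, [Q(∛647, ω) : Q] = 3 · 2 = 6. (In fact Q(∛647, ω) is the splitting field of x^3 - 647 over Q.)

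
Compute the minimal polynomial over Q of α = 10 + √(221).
m_α(x) = x^2 - 20x - 121

From α - 10 = √(221), squaring gives (α - 10)^2 = 221, i.e. α^2 - 20α + 100 = 221, so α^2 - 20α - 121 = 0. The discriminant of x^2 - 20x - 121 is (-20)^2 - 4·(-121) = 400 + 484 = 884, and 4·(221) is not a perfect square in Q since 221 is squarefree and ≠ 1. Hence x^2 - 20x - 121 is irreducible over Q and is the minimal polynomial of α.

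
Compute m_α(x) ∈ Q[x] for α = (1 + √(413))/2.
m_α(x) = x^2 - x - 103

From 2α - 1 = √(413), squaring gives (2α - 1)^2 = 413, i.e. 4α^2 - 4α + 1 = 413, so α^2 - α + (1 - 413)/4 = 0. Since 413 ≡ 1 (mod 4), (1 - 413)/4 = -103 ∈ Z. The polynomial x^2 - x - 103 has discriminant 1 - 4·(-103) = 413, which is not a perfect square in Q (d = 413 is squarefree and ≠ 1), so x^2 - x - 103 is irreducible over Q. It is the minimal polynomial of α.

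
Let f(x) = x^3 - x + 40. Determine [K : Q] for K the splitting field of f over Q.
[K : Q] = 6

By the rational root test, any rational root of the monic integer polynomial f(x) = x^3 - x + 40 must be an integer dividing the constant term 40, i.e. one of ±{1, 2, 4, 5, 8, 10, 20, 40}. Evaluating: f(1) = 40, f(-1) = 40, f(2) = 46, f(-2) = 34, f(4) = 100, f(-4) = -20, f(5) = 160, f(-5) = -80, f(8) = 544, f(-8) = -464, f(10) = 1030, f(-10) = -950, f(20) = 8020, f(-20) = -7940, f(40) = 64000, f(-40) = -63920; none is 0, so f has no rational root and is therefore irreducible over Q (a cubic with no linear factor over a field is irreducible). For an irreducible cubic, the Galois group is A_3 or S_3 according as the discriminant disc(f) = -4a^3 - 27b^2 = -4·(-1)^3 - 27·(40)^2 = -43196 is or is not a square in Q. Here disc(f) = -43196 is not a perfect square in Q, so the Galois group of f over Q is not contained in A_3 and must be all of S_3. The splitting field has degree |S_3| = 6 over Q, so [K : Q] = 6.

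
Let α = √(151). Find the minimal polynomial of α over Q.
m_α(x) = x^2 - 151

α satisfies α^2 - 151 = 0, so x^2 - 151 annihilates α. Since d = 151 is squarefree and ≠ 1, it is not a perfect square in Q, so x^2 - 151 has no rational root and is therefore irreducible over Q (a degree-2 polynomial over a field is irreducible iff it has no root). Hence m_α(x) = x^2 - 151.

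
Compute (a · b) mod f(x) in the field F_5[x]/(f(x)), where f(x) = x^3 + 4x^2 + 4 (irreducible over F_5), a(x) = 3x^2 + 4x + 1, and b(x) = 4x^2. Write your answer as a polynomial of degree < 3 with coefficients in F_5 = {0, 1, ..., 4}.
a · b ≡ 2x^2 + 2x + 3 (mod f(x))

Multiply in F_5[x]: a(x)·b(x) = (3x^2 + 4x + 1)·(4x^2) = 2x^4 + x^3 + 4x^2. This has degree ≥ 3, so divide by f(x) over F_5: 2x^4 + x^3 + 4x^2 = (2x + 3)·(x^3 + 4x^2 + 4) + (2x^2 + 2x + 3). Hence a·b ≡ 2x^2 + 2x + 3 (mod f). (F_5[x]/(f) is a field with 5^3 = 125 elements since f is irreducible of degree 3.)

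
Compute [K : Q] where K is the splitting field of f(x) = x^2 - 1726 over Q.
[K : Q] = 2

f(x) = x^2 - 1726 factors as (x - √1726)(x + √1726). The splitting field is K = Q(√1726). Since 1726 is squarefree and > 1, it is not a perfect square, so x^2 - 1726 is irreducible over Q and [Q(√1726) : Q] = 2. Hence [K : Q] = 2.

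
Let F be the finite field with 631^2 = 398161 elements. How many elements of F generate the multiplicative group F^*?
There are φ(398160) = 89856 primitive elements

F_q^* is cyclic of order q - 1 = 398160. A cyclic group of order m has exactly φ(m) generators. Here m = 398160 = 2^4 · 3^2 · 5 · 7 · 79, so the number of primitive elements is φ(398160) = 89856.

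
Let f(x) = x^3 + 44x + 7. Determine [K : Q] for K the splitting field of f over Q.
[K : Q] = 6

By the rational root test, any rational root of the monic integer polynomial f(x) = x^3 + 44x + 7 must be an integer dividing the constant term 7, i.e. one of ±{1, 7}. Evaluating: f(1) = 52, f(-1) = -38, f(7) = 658, f(-7) = -644; none is 0, so f has no rational root and is therefore irreducible over Q (a cubic with no linear factor over a field is irreducible). For an irreducible cubic, the Galois group is A_3 or S_3 according as the discriminant disc(f) = -4a^3 - 27b^2 = -4·(44)^3 - 27·(7)^2 = -342059 is or is not a square in Q. Here disc(f) = -342059 is not a perfect square in Q, so the Galois group of f over Q is not contained in A_3 and must be all of S_3. The splitting field has degree |S_3| = 6 over Q, so [K : Q] = 6.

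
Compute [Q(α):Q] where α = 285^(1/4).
[Q(α):Q] = 4

α is a root of x^4 - 285. By Eisenstein's criterion at the prime p = 3 (which divides the constant term 285 but p^2 = 9 does not, since 285 is squarefree), x^4 - 285 is irreducible over Q. Hence [Q(α):Q] = 4.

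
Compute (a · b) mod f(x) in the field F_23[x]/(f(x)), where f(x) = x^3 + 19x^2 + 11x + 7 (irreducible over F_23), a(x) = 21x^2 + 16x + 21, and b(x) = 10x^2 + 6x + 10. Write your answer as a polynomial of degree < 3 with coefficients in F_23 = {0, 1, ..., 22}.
a · b ≡ 19x^2 + 10 (mod f(x))

Multiply in F_23[x]: a(x)·b(x) = (21x^2 + 16x + 21)·(10x^2 + 6x + 10) = 3x^4 + 10x^3 + 10x^2 + 10x + 3. This has degree ≥ 3, so divide by f(x) over F_23: 3x^4 + 10x^3 + 10x^2 + 10x + 3 = (3x + 22)·(x^3 + 19x^2 + 11x + 7) + (19x^2 + 10). Hence a·b ≡ 19x^2 + 10 (mod f). (F_23[x]/(f) is a field with 23^3 = 12167 elements since f is irreducible of degree 3.)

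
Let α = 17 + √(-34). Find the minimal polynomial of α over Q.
m_α(x) = x^2 - 34x + 323

From α - 17 = √(-34), squaring gives (α - 17)^2 = -34, i.e. α^2 - 34α + 289 = -34, so α^2 - 34α + 323 = 0. The discriminant of x^2 - 34x + 323 is (-34)^2 - 4·(323) = 1156 - 1292 = -136, and 4·(-34) is not a perfect square in Q since -34 is squarefree and ≠ 1. Hence x^2 - 34x + 323 is irreducible over Q and is the minimal polynomial of α.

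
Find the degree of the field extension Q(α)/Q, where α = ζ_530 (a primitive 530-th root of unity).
[Q(α):Q] = 208

The minimal polynomial of ζ_530 over Q is the 530-th cyclotomic polynomial Φ_530(x), which is irreducible over Q and has degree φ(530) = 208. Hence [Q(α):Q] = φ(530) = 208.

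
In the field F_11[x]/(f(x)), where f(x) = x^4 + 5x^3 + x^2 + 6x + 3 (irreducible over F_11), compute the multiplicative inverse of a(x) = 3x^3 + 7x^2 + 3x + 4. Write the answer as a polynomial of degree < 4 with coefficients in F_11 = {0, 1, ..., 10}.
a(x)^(-1) ≡ 3x^3 + 6x + 2 (mod f(x))

Since f is irreducible over F_11, F_11[x]/(f) is a field and a(x) ≠ 0 has an inverse. Apply the extended Euclidean algorithm to f(x) and a(x) in F_11[x]: f(x) = (4x + 7)·a(x) + (6x^2 + 2x + 8);  a(x) = (6x + 1)·(6x^2 + 2x + 8) + (8x + 7);  (6x^2 + 2x + 8) = (9x + 2)·(8x + 7) + (5). The last nonzero remainder is the constant 5 = gcd(f, a) in F_11. Back-substituting through the division chain expresses 5 = s(x)·a(x) + t(x)·f(x) with s(x) ≡ 4x^3 + 8x + 10 (mod f), so (4x^3 + 8x + 10)·a(x) ≡ 5 (mod f). Multiplying by 5^(-1) ≡ 9 in F_11 gives a(x)^(-1) ≡ 9·(4x^3 + 8x + 10) ≡ 3x^3 + 6x + 2 (mod f). Check: (3x^3 + 7x^2 + 3x + 4)·(3x^3 + 6x + 2) = 9x^6 + 10x^5 + 5x^4 + 5x^3 + 10x^2 + 8x + 8 ≡ 1 (mod x^4 + 5x^3 + x^2 + 6x + 3).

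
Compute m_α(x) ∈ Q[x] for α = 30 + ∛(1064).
m_α(x) = x^3 - 90x^2 + 2700x - 28064

Set β = α - 30 = ∛(1064), so β^3 = 1064. Then (α - 30)^3 - 1064 = 0, i.e. α is a root of g(x) = (x - 30)^3 - 1064 = x^3 - 90x^2 + 2700x - 28064. Since g(x) = h(x - 30) where h(x) = x^3 - 1064, and h is irreducible over Q (because 1064 is not a perfect cube, so h has no rational root, and a monic cubic with no rational root is irreducible), g is also irreducible (irreducibility is preserved under the substitution x → x - 30). Hence m_α(x) = x^3 - 90x^2 + 2700x - 28064.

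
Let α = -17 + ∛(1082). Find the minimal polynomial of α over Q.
m_α(x) = x^3 + 51x^2 + 867x + 3831

Set β = α + 17 = ∛(1082), so β^3 = 1082. Then (α + 17)^3 - 1082 = 0, i.e. α is a root of g(x) = (x + 17)^3 - 1082 = x^3 + 51x^2 + 867x + 3831. Since g(x) = h(x + 17) where h(x) = x^3 - 1082, and h is irreducible over Q (because 1082 is not a perfect cube, so h has no rational root, and a monic cubic with no rational root is irreducible), g is also irreducible (irreducibility is preserved under the substitution x → x + 17). Hence m_α(x) = x^3 + 51x^2 + 867x + 3831.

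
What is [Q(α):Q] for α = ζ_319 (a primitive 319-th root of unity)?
[Q(α):Q] = 280

The minimal polynomial of ζ_319 over Q is the 319-th cyclotomic polynomial Φ_319(x), which is irreducible over Q and has degree φ(319) = 280. Hence [Q(α):Q] = φ(319) = 280.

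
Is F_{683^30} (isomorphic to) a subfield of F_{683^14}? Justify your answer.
No: F_{683^30} is not a subfield of F_{683^14}

F_{p^m} embeds in F_{p^n} iff m | n. Here 30 ∤ 14 (since 14 = 0·30 + 14 with remainder 14 ≠ 0), so F_{683^30} is not a subfield of F_{683^14}. Equivalently: if it were, the tower law would give 30 = [F_{683^30}:F_683] dividing [F_{683^14}:F_683] = 14, contradiction.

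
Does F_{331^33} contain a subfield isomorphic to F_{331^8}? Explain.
No: F_{331^8} is not a subfield of F_{331^33}

F_{p^m} embeds in F_{p^n} iff m | n. Here 8 ∤ 33 (since 33 = 4·8 + 1 with remainder 1 ≠ 0), so F_{331^8} is not a subfield of F_{331^33}. Equivalently: if it were, the tower law would give 8 = [F_{331^8}:F_331] dividing [F_{331^33}:F_331] = 33, contradiction.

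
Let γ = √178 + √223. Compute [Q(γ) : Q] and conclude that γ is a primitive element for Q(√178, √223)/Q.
[Q(γ) : Q] = 4 (equivalently, Q(γ) = Q(√178, √223))

Obviously Q(γ) ⊆ Q(√178, √223), and [Q(√178, √223):Q] = 4 (since 178, 223 are distinct squarefree integers > 1 with 39694 not a perfect square). To show equality we compute the minimal polynomial of γ. From γ = √178 + √223: γ^2 = 178 + 2√(39694) + 223 = 401 + 2√(39694), so γ^2 - 401 = 2√(39694); squaring, (γ^2 - 401)^2 = 4·39694, i.e. γ^4 - 802γ^2 + 160801 - 158776 = 0, i.e. γ^4 - 802γ^2 + 2025 = 0. So γ is a root of x^4 - 802x^2 + 2025. This polynomial is irreducible over Q: it has no rational root (each ±√178 ± √223 is irrational), and any factorization into two quadratics over Q would force √(39694) ∈ Q (pairing opposite roots) or √178, √223 ∈ Q (other pairings), all impossible. Hence [Q(γ):Q] = 4 = [Q(√178, √223):Q], so Q(γ) = Q(√178, √223).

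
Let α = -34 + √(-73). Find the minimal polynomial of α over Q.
m_α(x) = x^2 + 68x + 1229

From α + 34 = √(-73), squaring gives (α + 34)^2 = -73, i.e. α^2 + 68α + 1156 = -73, so α^2 + 68α + 1229 = 0. The discriminant of x^2 + 68x + 1229 is (68)^2 - 4·(1229) = 4624 - 4916 = -292, and 4·(-73) is not a perfect square in Q since -73 is squarefree and ≠ 1. Hence x^2 + 68x + 1229 is irreducible over Q and is the minimal polynomial of α.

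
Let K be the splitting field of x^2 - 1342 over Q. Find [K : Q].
[K : Q] = 2

f(x) = x^2 - 1342 factors as (x - √1342)(x + √1342). The splitting field is K = Q(√1342). Since 1342 is squarefree and > 1, it is not a perfect square, so x^2 - 1342 is irreducible over Q and [Q(√1342) : Q] = 2. Hence [K : Q] = 2.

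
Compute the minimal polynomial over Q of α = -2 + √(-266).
m_α(x) = x^2 + 4x + 270

From α + 2 = √(-266), squaring gives (α + 2)^2 = -266, i.e. α^2 + 4α + 4 = -266, so α^2 + 4α + 270 = 0. The discriminant of x^2 + 4x + 270 is (4)^2 - 4·(270) = 16 - 1080 = -1064, and 4·(-266) is not a perfect square in Q since -266 is squarefree and ≠ 1. Hence x^2 + 4x + 270 is irreducible over Q and is the minimal polynomial of α.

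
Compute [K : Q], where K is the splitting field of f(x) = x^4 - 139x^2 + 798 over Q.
[K : Q] = 4

Solving the quadratic in x^2: x^2 = (139 ± √(139^2 - 4·798))/2 = (139 ± √16129)/2 = (139 ± 127)/2, giving x^2 = 6 or x^2 = 133. So f(x) = (x^2 - 6)(x^2 - 133) and the roots of f are ±√6, ±√133. Hence the splitting field is K = Q(√6, √133). Since 6 and 133 are distinct squarefree integers > 1, their product 798 is not a perfect square, so √133 ∉ Q(√6). By the tower law [K:Q] = [Q(√6,√133):Q(√6)] · [Q(√6):Q] = 2 · 2 = 4.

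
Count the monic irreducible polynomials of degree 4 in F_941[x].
There are 196018928970 monic irreducible polynomials of degree 4 over F_941

Each element of F_{941^4} that lies in no proper subfield is a root of exactly one monic irreducible of degree 4 over F_941, and each such polynomial has 4 distinct roots in F_{941^4}. By Möbius inversion the count is N_941(4) = (1/4) Σ_{d|4} μ(4/d) · 941^d = (1/4)(μ(4)·941^1 + μ(2)·941^2 + μ(1)·941^4) = 784075715880/4 = 196018928970.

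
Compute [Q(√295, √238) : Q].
[Q(√295, √238) : Q] = 4

[Q(√295):Q] = 2 (min poly x^2 - 295, irreducible since 295 is squarefree > 1). For the top step, suppose √238 ∈ Q(√295), say √238 = c + d√295 with c, d ∈ Q. Squaring: 238 = c^2 + 295d^2 + 2cd√295. Since √295 ∉ Q this forces 2cd = 0. If d = 0 then √238 = c ∈ Q, contradicting 238 squarefree > 1. If c = 0 then 238 = 295d^2, so 295·238 = (295d)^2 is a perfect square in Q — but 295·238 = 70210 is not a perfect square (since 295 and 238 are distinct squarefree integers). Contradiction. Hence √238 ∉ Q(√295), so x^2 - 238 stays irreducible over Q(√295) and [Q(√295, √238) : Q(√295)] = 2. By the tower law, [Q(√295, √238) : Q] = 2 · 2 = 4.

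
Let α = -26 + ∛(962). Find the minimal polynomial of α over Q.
m_α(x) = x^3 + 78x^2 + 2028x + 16614

Set β = α + 26 = ∛(962), so β^3 = 962. Then (α + 26)^3 - 962 = 0, i.e. α is a root of g(x) = (x + 26)^3 - 962 = x^3 + 78x^2 + 2028x + 16614. Since g(x) = h(x + 26) where h(x) = x^3 - 962, and h is irreducible over Q (because 962 is not a perfect cube, so h has no rational root, and a monic cubic with no rational root is irreducible), g is also irreducible (irreducibility is preserved under the substitution x → x + 26). Hence m_α(x) = x^3 + 78x^2 + 2028x + 16614.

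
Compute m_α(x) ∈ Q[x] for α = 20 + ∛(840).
m_α(x) = x^3 - 60x^2 + 1200x - 8840

Set β = α - 20 = ∛(840), so β^3 = 840. Then (α - 20)^3 - 840 = 0, i.e. α is a root of g(x) = (x - 20)^3 - 840 = x^3 - 60x^2 + 1200x - 8840. Since g(x) = h(x - 20) where h(x) = x^3 - 840, and h is irreducible over Q (because 840 is not a perfect cube, so h has no rational root, and a monic cubic with no rational root is irreducible), g is also irreducible (irreducibility is preserved under the substitution x → x - 20). Hence m_α(x) = x^3 - 60x^2 + 1200x - 8840.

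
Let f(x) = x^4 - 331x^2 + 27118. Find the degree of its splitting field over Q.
[K : Q] = 4

Solving the quadratic in x^2: x^2 = (331 ± √(331^2 - 4·27118))/2 = (331 ± √1089)/2 = (331 ± 33)/2, giving x^2 = 182 or x^2 = 149. So f(x) = (x^2 - 182)(x^2 - 149) and the roots of f are ±√182, ±√149. Hence the splitting field is K = Q(√182, √149). Since 182 and 149 are distinct squarefree integers > 1, their product 27118 is not a perfect square, so √149 ∉ Q(√182). By the tower law [K:Q] = [Q(√182,√149):Q(√182)] · [Q(√182):Q] = 2 · 2 = 4.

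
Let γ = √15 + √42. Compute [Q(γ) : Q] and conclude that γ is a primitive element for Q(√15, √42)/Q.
[Q(γ) : Q] = 4 (equivalently, Q(γ) = Q(√15, √42))

Obviously Q(γ) ⊆ Q(√15, √42), and [Q(√15, √42):Q] = 4 (since 15, 42 are distinct squarefree integers > 1 with 630 not a perfect square). To show equality we compute the minimal polynomial of γ. From γ = √15 + √42: γ^2 = 15 + 2√(630) + 42 = 57 + 2√(630), so γ^2 - 57 = 2√(630); squaring, (γ^2 - 57)^2 = 4·630, i.e. γ^4 - 114γ^2 + 3249 - 2520 = 0, i.e. γ^4 - 114γ^2 + 729 = 0. So γ is a root of x^4 - 114x^2 + 729. This polynomial is irreducible over Q: it has no rational root (each ±√15 ± √42 is irrational), and any factorization into two quadratics over Q would force √(630) ∈ Q (pairing opposite roots) or √15, √42 ∈ Q (other pairings), all impossible. Hence [Q(γ):Q] = 4 = [Q(√15, √42):Q], so Q(γ) = Q(√15, √42).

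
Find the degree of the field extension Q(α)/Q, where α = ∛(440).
[Q(α):Q] = 3

The minimal polynomial of α is x^3 - 440, irreducible over Q since 440 is not a perfect cube (so x^3 - 440 has no rational root). Hence [Q(α):Q] = deg(m_α) = 3.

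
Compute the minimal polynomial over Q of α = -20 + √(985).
m_α(x) = x^2 + 40x - 585

From α + 20 = √(985), squaring gives (α + 20)^2 = 985, i.e. α^2 + 40α + 400 = 985, so α^2 + 40α - 585 = 0. The discriminant of x^2 + 40x - 585 is (40)^2 - 4·(-585) = 1600 + 2340 = 3940, and 4·(985) is not a perfect square in Q since 985 is squarefree and ≠ 1. Hence x^2 + 40x - 585 is irreducible over Q and is the minimal polynomial of α.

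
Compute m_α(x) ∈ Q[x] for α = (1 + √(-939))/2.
m_α(x) = x^2 - x + 235

From 2α - 1 = √(-939), squaring gives (2α - 1)^2 = -939, i.e. 4α^2 - 4α + 1 = -939, so α^2 - α + (1 + 939)/4 = 0. Since -939 ≡ 1 (mod 4), (1 + 939)/4 = 235 ∈ Z. The polynomial x^2 - x + 235 has discriminant 1 - 4·(235) = -939, which is not a perfect square in Q (d = -939 is squarefree and ≠ 1), so x^2 - x + 235 is irreducible over Q. It is the minimal polynomial of α.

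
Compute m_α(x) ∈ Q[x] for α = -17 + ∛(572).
m_α(x) = x^3 + 51x^2 + 867x + 4341

Set β = α + 17 = ∛(572), so β^3 = 572. Then (α + 17)^3 - 572 = 0, i.e. α is a root of g(x) = (x + 17)^3 - 572 = x^3 + 51x^2 + 867x + 4341. Since g(x) = h(x + 17) where h(x) = x^3 - 572, and h is irreducible over Q (because 572 is not a perfect cube, so h has no rational root, and a monic cubic with no rational root is irreducible), g is also irreducible (irreducibility is preserved under the substitution x → x + 17). Hence m_α(x) = x^3 + 51x^2 + 867x + 4341.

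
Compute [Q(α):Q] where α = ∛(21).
[Q(α):Q] = 3

The minimal polynomial of α is x^3 - 21, irreducible over Q since 21 is not a perfect cube (so x^3 - 21 has no rational root). Hence [Q(α):Q] = deg(m_α) = 3.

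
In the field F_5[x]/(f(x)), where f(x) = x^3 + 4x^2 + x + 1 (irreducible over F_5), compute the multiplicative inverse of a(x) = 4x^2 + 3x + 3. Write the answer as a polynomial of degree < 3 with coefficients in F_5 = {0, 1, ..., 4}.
a(x)^(-1) ≡ 3x + 1 (mod f(x))

Since f is irreducible over F_5, F_5[x]/(f) is a field and a(x) ≠ 0 has an inverse. Apply the extended Euclidean algorithm to f(x) and a(x) in F_5[x]: f(x) = (4x + 3)·a(x) + (2). The last nonzero remainder is the constant 2 = gcd(f, a) in F_5. Back-substituting through the division chain expresses 2 = s(x)·a(x) + t(x)·f(x) with s(x) ≡ x + 2 (mod f), so (x + 2)·a(x) ≡ 2 (mod f). Multiplying by 2^(-1) ≡ 3 in F_5 gives a(x)^(-1) ≡ 3·(x + 2) ≡ 3x + 1 (mod f). Check: (4x^2 + 3x + 3)·(3x + 1) = 2x^3 + 3x^2 + 2x + 3 ≡ 1 (mod x^3 + 4x^2 + x + 1).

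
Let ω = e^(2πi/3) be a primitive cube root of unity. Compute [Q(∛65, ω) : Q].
[Q(∛65, ω) : Q] = 6

[Q(∛65):Q] = 3 (min poly x^3 - 65, irreducible since 65 is not a perfect cube). [Q(ω):Q] = 2 (min poly x^2 + x + 1). Since Q(∛65) ⊂ R and ω ∉ R, we have ω ∉ Q(∛65), so x^2 + x + 1 remains irreducible over Q(∛65) and [Q(∛65, ω) : Q(∛65)] = 2. By the tower law, [Q(∛65, ω) : Q] = 3 · 2 = 6. (In fact Q(∛65, ω) is the splitting field of x^3 - 65 over Q.)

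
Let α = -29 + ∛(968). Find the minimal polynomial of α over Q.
m_α(x) = x^3 + 87x^2 + 2523x + 23421

Set β = α + 29 = ∛(968), so β^3 = 968. Then (α + 29)^3 - 968 = 0, i.e. α is a root of g(x) = (x + 29)^3 - 968 = x^3 + 87x^2 + 2523x + 23421. Since g(x) = h(x + 29) where h(x) = x^3 - 968, and h is irreducible over Q (because 968 is not a perfect cube, so h has no rational root, and a monic cubic with no rational root is irreducible), g is also irreducible (irreducibility is preserved under the substitution x → x + 29). Hence m_α(x) = x^3 + 87x^2 + 2523x + 23421.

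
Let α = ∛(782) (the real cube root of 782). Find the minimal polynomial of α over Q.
m_α(x) = x^3 - 782

α satisfies α^3 = 782, so x^3 - 782 annihilates α. By the rational root test, a rational root p/q (in lowest terms) of x^3 - 782 would satisfy p^3 = 782 q^3, forcing q = 1 and p^3 = 782; but 782 is not a perfect cube, contradiction. A monic cubic over Q with no rational root is irreducible (any nontrivial factorization would include a linear factor). Hence x^3 - 782 is the minimal polynomial of α, and in particular [Q(α):Q] = 3.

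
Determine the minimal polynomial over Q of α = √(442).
m_α(x) = x^2 - 442

α satisfies α^2 - 442 = 0, so x^2 - 442 annihilates α. Since d = 442 is squarefree and ≠ 1, it is not a perfect square in Q, so x^2 - 442 has no rational root and is therefore irreducible over Q (a degree-2 polynomial over a field is irreducible iff it has no root). Hence m_α(x) = x^2 - 442.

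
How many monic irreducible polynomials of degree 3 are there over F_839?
There are 196862960 monic irreducible polynomials of degree 3 over F_839

Each element of F_{839^3} that lies in no proper subfield is a root of exactly one monic irreducible of degree 3 over F_839, and each such polynomial has 3 distinct roots in F_{839^3}. By Möbius inversion the count is N_839(3) = (1/3) Σ_{d|3} μ(3/d) · 839^d = (1/3)(μ(3)·839^1 + μ(1)·839^3) = 590588880/3 = 196862960.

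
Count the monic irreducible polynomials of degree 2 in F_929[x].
There are 431056 monic irreducible polynomials of degree 2 over F_929

Each element of F_{929^2} that lies in no proper subfield is a root of exactly one monic irreducible of degree 2 over F_929, and each such polynomial has 2 distinct roots in F_{929^2}. By Möbius inversion the count is N_929(2) = (1/2) Σ_{d|2} μ(2/d) · 929^d = (1/2)(μ(2)·929^1 + μ(1)·929^2) = 862112/2 = 431056.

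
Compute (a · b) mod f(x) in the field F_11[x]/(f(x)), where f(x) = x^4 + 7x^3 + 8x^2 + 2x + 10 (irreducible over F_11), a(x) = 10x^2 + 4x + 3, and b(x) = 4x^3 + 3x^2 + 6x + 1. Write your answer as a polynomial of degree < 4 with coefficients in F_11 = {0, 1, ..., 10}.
a · b ≡ 5x^3 + 9x^2 + 2x (mod f(x))

Multiply in F_11[x]: a(x)·b(x) = (10x^2 + 4x + 3)·(4x^3 + 3x^2 + 6x + 1) = 7x^5 + 2x^4 + 7x^3 + 10x^2 + 3. This has degree ≥ 4, so divide by f(x) over F_11: 7x^5 + 2x^4 + 7x^3 + 10x^2 + 3 = (7x + 8)·(x^4 + 7x^3 + 8x^2 + 2x + 10) + (5x^3 + 9x^2 + 2x). Hence a·b ≡ 5x^3 + 9x^2 + 2x (mod f). (F_11[x]/(f) is a field with 11^4 = 14641 elements since f is irreducible of degree 4.)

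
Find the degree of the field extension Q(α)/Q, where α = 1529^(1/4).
[Q(α):Q] = 4

α is a root of x^4 - 1529. By Eisenstein's criterion at the prime p = 11 (which divides the constant term 1529 but p^2 = 121 does not, since 1529 is squarefree), x^4 - 1529 is irreducible over Q. Hence [Q(α):Q] = 4.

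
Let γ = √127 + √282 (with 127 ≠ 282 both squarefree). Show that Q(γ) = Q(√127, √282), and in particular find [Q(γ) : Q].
[Q(γ) : Q] = 4 (equivalently, Q(γ) = Q(√127, √282))

Obviously Q(γ) ⊆ Q(√127, √282), and [Q(√127, √282):Q] = 4 (since 127, 282 are distinct squarefree integers > 1 with 35814 not a perfect square). To show equality we compute the minimal polynomial of γ. From γ = √127 + √282: γ^2 = 127 + 2√(35814) + 282 = 409 + 2√(35814), so γ^2 - 409 = 2√(35814); squaring, (γ^2 - 409)^2 = 4·35814, i.e. γ^4 - 818γ^2 + 167281 - 143256 = 0, i.e. γ^4 - 818γ^2 + 24025 = 0. So γ is a root of x^4 - 818x^2 + 24025. This polynomial is irreducible over Q: it has no rational root (each ±√127 ± √282 is irrational), and any factorization into two quadratics over Q would force √(35814) ∈ Q (pairing opposite roots) or √127, √282 ∈ Q (other pairings), all impossible. Hence [Q(γ):Q] = 4 = [Q(√127, √282):Q], so Q(γ) = Q(√127, √282).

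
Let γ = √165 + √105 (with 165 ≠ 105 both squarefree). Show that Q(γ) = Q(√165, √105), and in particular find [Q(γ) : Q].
[Q(γ) : Q] = 4 (equivalently, Q(γ) = Q(√165, √105))

Obviously Q(γ) ⊆ Q(√165, √105), and [Q(√165, √105):Q] = 4 (since 165, 105 are distinct squarefree integers > 1 with 17325 not a perfect square). To show equality we compute the minimal polynomial of γ. From γ = √165 + √105: γ^2 = 165 + 2√(17325) + 105 = 270 + 2√(17325), so γ^2 - 270 = 2√(17325); squaring, (γ^2 - 270)^2 = 4·17325, i.e. γ^4 - 540γ^2 + 72900 - 69300 = 0, i.e. γ^4 - 540γ^2 + 3600 = 0. So γ is a root of x^4 - 540x^2 + 3600. This polynomial is irreducible over Q: it has no rational root (each ±√165 ± √105 is irrational), and any factorization into two quadratics over Q would force √(17325) ∈ Q (pairing opposite roots) or √165, √105 ∈ Q (other pairings), all impossible. Hence [Q(γ):Q] = 4 = [Q(√165, √105):Q], so Q(γ) = Q(√165, √105).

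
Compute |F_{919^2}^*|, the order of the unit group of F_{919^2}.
|F_{919^2}^*| = 844560

F_{919^2} has 919^2 = 844561 elements; its multiplicative group consists of all nonzero elements, so |F_{919^2}^*| = 844561 - 1 = 844560. (It is cyclic since any finite subgroup of the multiplicative group of a field is cyclic.)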